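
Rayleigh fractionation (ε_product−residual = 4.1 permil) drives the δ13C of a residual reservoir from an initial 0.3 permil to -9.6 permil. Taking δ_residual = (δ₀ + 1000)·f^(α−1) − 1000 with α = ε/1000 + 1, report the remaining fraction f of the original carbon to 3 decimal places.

0.088

α − 1 = ε/1000 = 0.0041
(δ_res + 1000)/(δ₀ + 1000) = (-9.6 + 1000)/(0.3 + 1000) = 990.4/1000.3 = 0.990103
f = 0.990103^(1/0.0041) = exp(ln(0.990103)/0.0041) = exp(-0.00995/0.0041)
f = exp(-2.4259) = 0.0884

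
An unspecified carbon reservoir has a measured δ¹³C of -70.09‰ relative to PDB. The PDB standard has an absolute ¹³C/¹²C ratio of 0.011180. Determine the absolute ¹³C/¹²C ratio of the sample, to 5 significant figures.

0.010396

R_sample = R_standard × (δ¹³C/1000 + 1)
R_sample = 0.011180 × (-70.09/1000 + 1) = 0.011180 × 0.929910
R_sample = 0.0103964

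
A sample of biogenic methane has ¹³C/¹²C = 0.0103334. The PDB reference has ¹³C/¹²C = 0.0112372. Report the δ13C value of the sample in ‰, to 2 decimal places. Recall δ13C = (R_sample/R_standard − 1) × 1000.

δ13C = (R_sample / R_standard − 1) × 1000
R_sample / R_standard = 0.0103334 / 0.0112372 = 0.919571
δ13C = (0.919571 − 1) × 1000 = -80.429‰

-80.43‰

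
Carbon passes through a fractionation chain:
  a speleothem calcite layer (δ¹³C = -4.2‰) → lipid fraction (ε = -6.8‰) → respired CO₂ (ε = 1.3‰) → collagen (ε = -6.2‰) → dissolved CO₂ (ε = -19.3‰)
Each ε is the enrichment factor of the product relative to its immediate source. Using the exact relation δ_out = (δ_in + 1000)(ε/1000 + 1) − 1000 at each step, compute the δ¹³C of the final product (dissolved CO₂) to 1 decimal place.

step 1: δ = (-4.20 + 1000)·(-6.8/1000 + 1) − 1000 = -10.97‰
step 2: δ = (-10.97 + 1000)·(1.3/1000 + 1) − 1000 = -9.69‰
step 3: δ = (-9.69 + 1000)·(-6.2/1000 + 1) − 1000 = -15.83‰
step 4: δ = (-15.83 + 1000)·(-19.3/1000 + 1) − 1000 = -34.82‰

-34.8‰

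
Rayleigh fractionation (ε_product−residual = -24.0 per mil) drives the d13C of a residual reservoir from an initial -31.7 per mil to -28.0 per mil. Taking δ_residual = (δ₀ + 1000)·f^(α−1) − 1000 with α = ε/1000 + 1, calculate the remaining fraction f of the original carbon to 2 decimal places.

α − 1 = ε/1000 = -0.0240
(δ_res + 1000)/(δ₀ + 1000) = (-28.0 + 1000)/(-31.7 + 1000) = 972.0/968.3 = 1.003821
f = 1.003821^(1/-0.0240) = exp(ln(1.003821)/-0.0240) = exp(0.00381/-0.0240)
f = exp(-0.1589) = 0.8531

0.85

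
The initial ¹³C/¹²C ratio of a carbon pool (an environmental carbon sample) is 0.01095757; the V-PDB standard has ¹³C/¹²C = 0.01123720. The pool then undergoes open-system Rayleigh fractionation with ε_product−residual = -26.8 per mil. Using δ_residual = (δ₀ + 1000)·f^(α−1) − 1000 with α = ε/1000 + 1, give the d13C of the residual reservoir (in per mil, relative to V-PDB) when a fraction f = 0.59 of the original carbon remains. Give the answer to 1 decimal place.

δ₀ = (0.01095757/0.01123720 − 1)×1000 = (0.975116 − 1)×1000 = -24.884 per mil
α − 1 = ε/1000 = -0.0268
f^(α−1) = 0.59^(-0.0268) = 1.014241
δ_res = (-24.884 + 1000) × 1.014241 − 1000 = 989.002 − 1000 = -11.00 per mil

-11.0 per mil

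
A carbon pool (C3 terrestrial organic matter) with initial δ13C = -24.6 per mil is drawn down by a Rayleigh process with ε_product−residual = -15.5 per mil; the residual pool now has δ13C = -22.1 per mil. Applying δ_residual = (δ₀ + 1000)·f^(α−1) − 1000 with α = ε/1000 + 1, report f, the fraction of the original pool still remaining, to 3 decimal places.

α − 1 = ε/1000 = -0.0155
(δ_res + 1000)/(δ₀ + 1000) = (-22.1 + 1000)/(-24.6 + 1000) = 977.9/975.4 = 1.002563
f = 1.002563^(1/-0.0155) = exp(ln(1.002563)/-0.0155) = exp(0.00256/-0.0155)
f = exp(-0.1651) = 0.8478

0.848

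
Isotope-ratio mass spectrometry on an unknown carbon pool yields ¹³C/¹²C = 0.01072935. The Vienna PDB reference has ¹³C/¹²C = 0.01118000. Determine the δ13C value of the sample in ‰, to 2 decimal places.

δ13C = (R_sample / R_standard − 1) × 1000
R_sample / R_standard = 0.01072935 / 0.01118000 = 0.959691
δ13C = (0.959691 − 1) × 1000 = -40.309‰

-40.31‰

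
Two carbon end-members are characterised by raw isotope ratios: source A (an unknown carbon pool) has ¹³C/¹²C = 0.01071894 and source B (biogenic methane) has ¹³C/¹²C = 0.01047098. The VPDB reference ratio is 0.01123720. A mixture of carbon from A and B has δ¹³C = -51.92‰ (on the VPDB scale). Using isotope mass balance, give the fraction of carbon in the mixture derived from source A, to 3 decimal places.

δ_A = (0.01071894/0.01123720 − 1)×1000 = (0.953880 − 1)×1000 = -46.120‰
δ_B = (0.01047098/0.01123720 − 1)×1000 = (0.931814 − 1)×1000 = -68.186‰
f_A = (δ_mix − δ_B)/(δ_A − δ_B) = (-51.92 − (-68.186))/(-46.120 − (-68.186))
f_A = 16.266 / 22.066 = 0.7372

0.737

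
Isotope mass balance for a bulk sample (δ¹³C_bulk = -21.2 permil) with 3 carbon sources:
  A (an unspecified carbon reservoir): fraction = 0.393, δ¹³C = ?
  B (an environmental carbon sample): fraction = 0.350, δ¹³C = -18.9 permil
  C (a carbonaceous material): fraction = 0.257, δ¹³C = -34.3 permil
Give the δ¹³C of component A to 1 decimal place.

Isotope mass balance: δ_bulk = Σ fᵢ·δᵢ.
-21.2 = 0.393×δ_A + 0.350×(-18.9) + 0.257×(-34.3)
0.393·δ_A = -21.2 − (-15.430) = -5.770
δ_A = -5.770 / 0.393 = -14.68 permil

-14.7 permil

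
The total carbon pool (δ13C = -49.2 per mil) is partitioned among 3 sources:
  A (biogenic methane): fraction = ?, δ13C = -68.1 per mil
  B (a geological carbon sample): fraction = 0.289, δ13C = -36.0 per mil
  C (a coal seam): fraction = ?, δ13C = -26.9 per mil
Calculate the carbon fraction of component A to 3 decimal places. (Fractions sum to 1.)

Let f_A and f_C be the unknown fractions; fractions sum to 1 so f_A + f_C = 0.711.
Mass balance: Σ fᵢ·δᵢ = δ_bulk ⇒ f_A·(-68.1) + f_C·(-26.9) = -49.2 − (-10.404) = -38.796
Substitute f_C = 0.711 − f_A:
f_A·(-68.1 − -26.9) = -38.796 − 0.711×(-26.9) = -19.670
f_A = -19.670 / -41.2 = 0.4774

0.477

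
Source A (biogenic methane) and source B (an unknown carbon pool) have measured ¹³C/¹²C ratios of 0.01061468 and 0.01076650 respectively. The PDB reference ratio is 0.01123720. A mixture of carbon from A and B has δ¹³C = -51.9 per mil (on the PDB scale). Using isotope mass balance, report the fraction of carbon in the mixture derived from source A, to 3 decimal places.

0.741

δ_A = (0.01061468/0.01123720 − 1)×1000 = (0.944602 − 1)×1000 = -55.398 per mil
δ_B = (0.01076650/0.01123720 − 1)×1000 = (0.958112 − 1)×1000 = -41.888 per mil
f_A = (δ_mix − δ_B)/(δ_A − δ_B) = (-51.9 − (-41.888))/(-55.398 − (-41.888))
f_A = -10.012 / -13.510 = 0.7411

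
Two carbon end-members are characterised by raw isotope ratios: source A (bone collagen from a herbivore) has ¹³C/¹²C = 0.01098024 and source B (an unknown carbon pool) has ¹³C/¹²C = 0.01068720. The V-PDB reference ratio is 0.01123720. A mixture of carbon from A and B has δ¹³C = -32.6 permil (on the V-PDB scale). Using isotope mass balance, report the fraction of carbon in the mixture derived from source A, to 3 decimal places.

0.627

δ_A = (0.01098024/0.01123720 − 1)×1000 = (0.977133 − 1)×1000 = -22.867 permil
δ_B = (0.01068720/0.01123720 − 1)×1000 = (0.951055 − 1)×1000 = -48.945 permil
f_A = (δ_mix − δ_B)/(δ_A − δ_B) = (-32.6 − (-48.945))/(-22.867 − (-48.945))
f_A = 16.345 / 26.078 = 0.6268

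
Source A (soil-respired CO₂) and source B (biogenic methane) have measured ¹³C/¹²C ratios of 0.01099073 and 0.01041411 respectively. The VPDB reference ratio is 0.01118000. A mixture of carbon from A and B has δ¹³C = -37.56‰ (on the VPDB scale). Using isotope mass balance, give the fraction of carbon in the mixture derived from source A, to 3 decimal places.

δ_A = (0.01099073/0.01118000 − 1)×1000 = (0.983071 − 1)×1000 = -16.929‰
δ_B = (0.01041411/0.01118000 − 1)×1000 = (0.931495 − 1)×1000 = -68.505‰
f_A = (δ_mix − δ_B)/(δ_A − δ_B) = (-37.56 − (-68.505))/(-16.929 − (-68.505))
f_A = 30.945 / 51.576 = 0.6000

0.600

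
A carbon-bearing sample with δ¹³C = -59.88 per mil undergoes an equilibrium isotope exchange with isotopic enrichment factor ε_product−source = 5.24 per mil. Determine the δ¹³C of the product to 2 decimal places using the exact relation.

-54.95 per mil

Exactly, δ_product = (δ_source + 1000)·(ε/1000 + 1) − 1000.
δ_product = (-59.88 + 1000) × (5.24/1000 + 1) − 1000
δ_product = -54.954 per mil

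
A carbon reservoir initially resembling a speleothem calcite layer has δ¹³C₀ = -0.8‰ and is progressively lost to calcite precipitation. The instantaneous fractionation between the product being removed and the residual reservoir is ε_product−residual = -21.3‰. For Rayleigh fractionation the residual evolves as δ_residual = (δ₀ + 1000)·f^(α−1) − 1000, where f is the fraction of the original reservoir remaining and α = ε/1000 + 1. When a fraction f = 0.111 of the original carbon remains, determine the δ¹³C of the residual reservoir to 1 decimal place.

Rayleigh residual: δ_res = (δ₀ + 1000)·f^(α−1) − 1000
α = ε/1000 + 1 = 0.97870, so α − 1 = -0.02130
f^(α−1) = 0.111^(-0.02130) = 1.047936
δ_res = (-0.8 + 1000) × 1.047936 − 1000 = 1047.097 − 1000 = 47.10‰

47.1‰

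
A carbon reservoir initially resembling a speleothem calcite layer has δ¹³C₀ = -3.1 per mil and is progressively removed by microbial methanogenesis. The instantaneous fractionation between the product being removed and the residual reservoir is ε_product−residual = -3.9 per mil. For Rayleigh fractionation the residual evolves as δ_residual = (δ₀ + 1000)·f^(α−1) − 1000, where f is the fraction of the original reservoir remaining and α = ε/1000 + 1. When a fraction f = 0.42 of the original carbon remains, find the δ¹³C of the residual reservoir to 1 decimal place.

0.3 per mil

Rayleigh residual: δ_res = (δ₀ + 1000)·f^(α−1) − 1000
α = ε/1000 + 1 = 0.99610, so α − 1 = -0.00390
f^(α−1) = 0.42^(-0.00390) = 1.003389
δ_res = (-3.1 + 1000) × 1.003389 − 1000 = 1000.278 − 1000 = 0.28 per mil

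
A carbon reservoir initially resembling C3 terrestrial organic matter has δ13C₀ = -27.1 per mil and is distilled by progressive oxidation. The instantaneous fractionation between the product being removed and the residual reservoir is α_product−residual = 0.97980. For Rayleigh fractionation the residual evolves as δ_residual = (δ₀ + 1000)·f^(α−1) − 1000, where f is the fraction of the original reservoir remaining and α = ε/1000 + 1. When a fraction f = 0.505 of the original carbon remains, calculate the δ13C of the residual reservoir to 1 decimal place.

-13.6 per mil

Rayleigh residual: δ_res = (δ₀ + 1000)·f^(α−1) − 1000
α − 1 = -0.02020
f^(α−1) = 0.505^(-0.02020) = 1.013896
δ_res = (-27.1 + 1000) × 1.013896 − 1000 = 986.420 − 1000 = -13.58 per mil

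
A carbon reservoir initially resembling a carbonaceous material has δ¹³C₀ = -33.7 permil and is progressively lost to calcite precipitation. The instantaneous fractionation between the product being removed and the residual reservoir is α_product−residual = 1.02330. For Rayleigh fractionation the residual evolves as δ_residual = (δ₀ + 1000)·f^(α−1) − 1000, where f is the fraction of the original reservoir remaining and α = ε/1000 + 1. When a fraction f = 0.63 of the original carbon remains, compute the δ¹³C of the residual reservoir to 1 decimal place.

-44.0 permil

Rayleigh residual: δ_res = (δ₀ + 1000)·f^(α−1) − 1000
α − 1 = 0.02330
f^(α−1) = 0.63^(0.02330) = 0.989292
δ_res = (-33.7 + 1000) × 0.989292 − 1000 = 955.953 − 1000 = -44.05 permil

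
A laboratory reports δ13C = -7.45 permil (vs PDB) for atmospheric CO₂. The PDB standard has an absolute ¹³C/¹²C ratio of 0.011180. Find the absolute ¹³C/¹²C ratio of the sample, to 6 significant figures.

0.0110967

R_sample = R_standard × (δ13C/1000 + 1)
R_sample = 0.011180 × (-7.45/1000 + 1) = 0.011180 × 0.992550
R_sample = 0.0110967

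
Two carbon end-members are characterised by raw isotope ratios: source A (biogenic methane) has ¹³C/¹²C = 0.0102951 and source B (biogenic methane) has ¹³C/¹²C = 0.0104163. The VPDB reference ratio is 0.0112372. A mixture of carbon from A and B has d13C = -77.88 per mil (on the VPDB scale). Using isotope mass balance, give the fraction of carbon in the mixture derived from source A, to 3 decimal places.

δ_A = (0.0102951/0.0112372 − 1)×1000 = (0.916162 − 1)×1000 = -83.838 per mil
δ_B = (0.0104163/0.0112372 − 1)×1000 = (0.926948 − 1)×1000 = -73.052 per mil
f_A = (δ_mix − δ_B)/(δ_A − δ_B) = (-77.88 − (-73.052))/(-83.838 − (-73.052))
f_A = -4.828 / -10.786 = 0.4476

0.448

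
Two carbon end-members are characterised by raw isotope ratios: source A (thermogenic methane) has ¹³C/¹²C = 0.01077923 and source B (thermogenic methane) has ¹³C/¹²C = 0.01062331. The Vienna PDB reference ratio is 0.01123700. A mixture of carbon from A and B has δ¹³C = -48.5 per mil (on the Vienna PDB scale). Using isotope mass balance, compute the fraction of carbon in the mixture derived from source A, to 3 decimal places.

0.441

δ_A = (0.01077923/0.01123700 − 1)×1000 = (0.959262 − 1)×1000 = -40.738 per mil
δ_B = (0.01062331/0.01123700 − 1)×1000 = (0.945387 − 1)×1000 = -54.613 per mil
f_A = (δ_mix − δ_B)/(δ_A − δ_B) = (-48.5 − (-54.613))/(-40.738 − (-54.613))
f_A = 6.113 / 13.876 = 0.4406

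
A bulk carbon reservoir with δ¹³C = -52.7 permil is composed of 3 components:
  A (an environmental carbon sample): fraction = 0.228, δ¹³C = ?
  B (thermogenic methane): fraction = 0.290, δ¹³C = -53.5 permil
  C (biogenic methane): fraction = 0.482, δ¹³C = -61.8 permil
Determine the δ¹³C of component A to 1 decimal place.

Isotope mass balance: δ_bulk = Σ fᵢ·δᵢ.
-52.7 = 0.228×δ_A + 0.290×(-53.5) + 0.482×(-61.8)
0.228·δ_A = -52.7 − (-45.303) = -7.397
δ_A = -7.397 / 0.228 = -32.44 permil

-32.4 permil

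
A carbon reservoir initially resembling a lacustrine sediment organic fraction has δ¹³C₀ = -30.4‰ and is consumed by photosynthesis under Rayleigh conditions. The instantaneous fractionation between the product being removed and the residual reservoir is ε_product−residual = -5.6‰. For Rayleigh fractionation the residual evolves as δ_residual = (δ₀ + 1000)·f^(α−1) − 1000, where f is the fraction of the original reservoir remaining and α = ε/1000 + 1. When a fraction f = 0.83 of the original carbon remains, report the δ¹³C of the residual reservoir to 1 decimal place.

Rayleigh residual: δ_res = (δ₀ + 1000)·f^(α−1) − 1000
α = ε/1000 + 1 = 0.99440, so α − 1 = -0.00560
f^(α−1) = 0.83^(-0.00560) = 1.001044
δ_res = (-30.4 + 1000) × 1.001044 − 1000 = 970.612 − 1000 = -29.39‰

-29.4‰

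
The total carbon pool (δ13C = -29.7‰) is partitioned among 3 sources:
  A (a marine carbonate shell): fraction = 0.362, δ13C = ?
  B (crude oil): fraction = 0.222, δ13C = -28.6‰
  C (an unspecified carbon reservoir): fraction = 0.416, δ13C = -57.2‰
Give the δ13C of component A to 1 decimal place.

1.2‰

Isotope mass balance: δ_bulk = Σ fᵢ·δᵢ.
-29.7 = 0.362×δ_A + 0.222×(-28.6) + 0.416×(-57.2)
0.362·δ_A = -29.7 − (-30.144) = 0.444
δ_A = 0.444 / 0.362 = 1.23‰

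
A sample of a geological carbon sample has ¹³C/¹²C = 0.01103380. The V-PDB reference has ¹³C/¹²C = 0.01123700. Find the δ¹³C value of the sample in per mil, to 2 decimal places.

-18.08 per mil

δ¹³C = (R_sample / R_standard − 1) × 1000
R_sample / R_standard = 0.01103380 / 0.01123700 = 0.981917
δ¹³C = (0.981917 − 1) × 1000 = -18.083 per mil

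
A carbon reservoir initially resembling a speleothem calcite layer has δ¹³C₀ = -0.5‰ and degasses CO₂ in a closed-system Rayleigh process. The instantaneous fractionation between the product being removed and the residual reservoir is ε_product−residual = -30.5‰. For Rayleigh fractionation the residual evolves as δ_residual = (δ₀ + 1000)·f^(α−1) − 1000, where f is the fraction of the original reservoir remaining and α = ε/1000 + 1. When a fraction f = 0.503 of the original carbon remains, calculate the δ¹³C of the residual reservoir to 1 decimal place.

Rayleigh residual: δ_res = (δ₀ + 1000)·f^(α−1) − 1000
α = ε/1000 + 1 = 0.96950, so α − 1 = -0.03050
f^(α−1) = 0.503^(-0.03050) = 1.021180
δ_res = (-0.5 + 1000) × 1.021180 − 1000 = 1020.669 − 1000 = 20.67‰

20.7‰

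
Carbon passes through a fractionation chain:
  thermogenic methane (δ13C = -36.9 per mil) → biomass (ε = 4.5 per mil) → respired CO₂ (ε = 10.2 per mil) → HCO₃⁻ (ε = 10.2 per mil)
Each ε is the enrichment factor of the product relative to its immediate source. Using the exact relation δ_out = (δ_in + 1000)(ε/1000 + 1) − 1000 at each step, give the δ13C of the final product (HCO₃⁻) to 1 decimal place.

step 1: δ = (-36.90 + 1000)·(4.5/1000 + 1) − 1000 = -32.57 per mil
step 2: δ = (-32.57 + 1000)·(10.2/1000 + 1) − 1000 = -22.70 per mil
step 3: δ = (-22.70 + 1000)·(10.2/1000 + 1) − 1000 = -12.73 per mil

-12.7 per mil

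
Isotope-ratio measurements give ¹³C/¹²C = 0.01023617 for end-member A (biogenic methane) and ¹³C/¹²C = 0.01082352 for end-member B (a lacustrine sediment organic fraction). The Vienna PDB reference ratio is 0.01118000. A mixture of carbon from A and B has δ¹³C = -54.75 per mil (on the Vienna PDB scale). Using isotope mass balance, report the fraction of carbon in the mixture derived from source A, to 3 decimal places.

δ_A = (0.01023617/0.01118000 − 1)×1000 = (0.915579 − 1)×1000 = -84.421 per mil
δ_B = (0.01082352/0.01118000 − 1)×1000 = (0.968114 − 1)×1000 = -31.886 per mil
f_A = (δ_mix − δ_B)/(δ_A − δ_B) = (-54.75 − (-31.886))/(-84.421 − (-31.886))
f_A = -22.864 / -52.536 = 0.4352

0.435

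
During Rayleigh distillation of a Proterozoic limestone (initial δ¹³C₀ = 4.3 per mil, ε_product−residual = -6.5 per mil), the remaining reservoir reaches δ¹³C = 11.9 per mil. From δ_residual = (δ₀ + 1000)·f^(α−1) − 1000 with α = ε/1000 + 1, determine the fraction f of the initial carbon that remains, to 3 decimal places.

0.314

α − 1 = ε/1000 = -0.0065
(δ_res + 1000)/(δ₀ + 1000) = (11.9 + 1000)/(4.3 + 1000) = 1011.9/1004.3 = 1.007567
f = 1.007567^(1/-0.0065) = exp(ln(1.007567)/-0.0065) = exp(0.00754/-0.0065)
f = exp(-1.1598) = 0.3135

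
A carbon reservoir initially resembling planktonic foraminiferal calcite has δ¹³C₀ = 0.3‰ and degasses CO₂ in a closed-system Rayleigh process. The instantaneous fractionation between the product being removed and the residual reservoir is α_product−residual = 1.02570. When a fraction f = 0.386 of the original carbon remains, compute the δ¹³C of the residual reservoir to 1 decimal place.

-23.9‰

Rayleigh residual: δ_res = (δ₀ + 1000)·f^(α−1) − 1000
α − 1 = 0.02570
f^(α−1) = 0.386^(0.02570) = 0.975833
δ_res = (0.3 + 1000) × 0.975833 − 1000 = 976.125 − 1000 = -23.87‰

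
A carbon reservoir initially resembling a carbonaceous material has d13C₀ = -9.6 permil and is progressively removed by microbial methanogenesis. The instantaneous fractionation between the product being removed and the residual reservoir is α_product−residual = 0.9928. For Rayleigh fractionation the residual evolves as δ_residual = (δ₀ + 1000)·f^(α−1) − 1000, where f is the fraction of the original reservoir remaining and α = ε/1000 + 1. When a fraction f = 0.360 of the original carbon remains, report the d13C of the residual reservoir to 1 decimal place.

Rayleigh residual: δ_res = (δ₀ + 1000)·f^(α−1) − 1000
α − 1 = -0.00720
f^(α−1) = 0.360^(-0.00720) = 1.007383
δ_res = (-9.6 + 1000) × 1.007383 − 1000 = 997.712 − 1000 = -2.29 permil

-2.3 permil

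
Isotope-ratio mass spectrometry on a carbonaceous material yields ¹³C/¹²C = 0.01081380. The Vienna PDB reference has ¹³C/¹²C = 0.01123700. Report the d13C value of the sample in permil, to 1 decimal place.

d13C = (R_sample / R_standard − 1) × 1000
R_sample / R_standard = 0.01081380 / 0.01123700 = 0.962339
d13C = (0.962339 − 1) × 1000 = -37.66 permil

-37.7 permil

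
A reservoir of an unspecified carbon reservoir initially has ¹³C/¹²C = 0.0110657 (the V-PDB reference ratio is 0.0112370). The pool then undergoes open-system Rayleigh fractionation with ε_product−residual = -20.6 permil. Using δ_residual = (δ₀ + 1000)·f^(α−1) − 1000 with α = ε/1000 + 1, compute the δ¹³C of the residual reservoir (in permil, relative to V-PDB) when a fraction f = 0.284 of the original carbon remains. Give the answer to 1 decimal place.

δ₀ = (0.0110657/0.0112370 − 1)×1000 = (0.984756 − 1)×1000 = -15.244 permil
α − 1 = ε/1000 = -0.0206
f^(α−1) = 0.284^(-0.0206) = 1.026270
δ_res = (-15.244 + 1000) × 1.026270 − 1000 = 1010.625 − 1000 = 10.63 permil

10.6 permil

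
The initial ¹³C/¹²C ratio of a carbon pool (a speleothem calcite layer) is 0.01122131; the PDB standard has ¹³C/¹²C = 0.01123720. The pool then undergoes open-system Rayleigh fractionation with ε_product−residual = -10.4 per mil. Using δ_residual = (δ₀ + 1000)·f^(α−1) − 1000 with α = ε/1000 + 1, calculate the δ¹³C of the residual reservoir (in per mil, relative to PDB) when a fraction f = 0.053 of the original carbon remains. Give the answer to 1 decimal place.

δ₀ = (0.01122131/0.01123720 − 1)×1000 = (0.998586 − 1)×1000 = -1.414 per mil
α − 1 = ε/1000 = -0.0104
f^(α−1) = 0.053^(-0.0104) = 1.031021
δ_res = (-1.414 + 1000) × 1.031021 − 1000 = 1029.563 − 1000 = 29.56 per mil

29.6 per mil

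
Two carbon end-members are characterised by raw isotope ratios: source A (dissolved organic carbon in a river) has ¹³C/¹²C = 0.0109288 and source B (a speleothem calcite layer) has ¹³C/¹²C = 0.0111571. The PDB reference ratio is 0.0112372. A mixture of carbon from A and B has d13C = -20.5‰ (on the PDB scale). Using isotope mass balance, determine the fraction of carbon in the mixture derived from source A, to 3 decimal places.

δ_A = (0.0109288/0.0112372 − 1)×1000 = (0.972555 − 1)×1000 = -27.445‰
δ_B = (0.0111571/0.0112372 − 1)×1000 = (0.992872 − 1)×1000 = -7.128‰
f_A = (δ_mix − δ_B)/(δ_A − δ_B) = (-20.5 − (-7.128))/(-27.445 − (-7.128))
f_A = -13.372 / -20.316 = 0.6582

0.658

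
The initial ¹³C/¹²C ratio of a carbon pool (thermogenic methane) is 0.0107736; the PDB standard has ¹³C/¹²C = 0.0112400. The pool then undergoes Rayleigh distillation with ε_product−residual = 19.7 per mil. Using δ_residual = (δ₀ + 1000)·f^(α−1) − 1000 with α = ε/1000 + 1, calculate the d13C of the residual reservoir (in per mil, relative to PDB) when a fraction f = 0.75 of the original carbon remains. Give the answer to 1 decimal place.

-46.9 per mil

δ₀ = (0.0107736/0.0112400 − 1)×1000 = (0.958505 − 1)×1000 = -41.495 per mil
α − 1 = ε/1000 = 0.0197
f^(α−1) = 0.75^(0.0197) = 0.994349
δ_res = (-41.495 + 1000) × 0.994349 − 1000 = 953.089 − 1000 = -46.91 per mil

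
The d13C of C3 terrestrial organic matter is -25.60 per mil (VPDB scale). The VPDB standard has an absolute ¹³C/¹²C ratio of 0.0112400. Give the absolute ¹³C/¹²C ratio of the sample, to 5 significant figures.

R_sample = R_standard × (d13C/1000 + 1)
R_sample = 0.0112400 × (-25.60/1000 + 1) = 0.0112400 × 0.974400
R_sample = 0.0109523

0.010952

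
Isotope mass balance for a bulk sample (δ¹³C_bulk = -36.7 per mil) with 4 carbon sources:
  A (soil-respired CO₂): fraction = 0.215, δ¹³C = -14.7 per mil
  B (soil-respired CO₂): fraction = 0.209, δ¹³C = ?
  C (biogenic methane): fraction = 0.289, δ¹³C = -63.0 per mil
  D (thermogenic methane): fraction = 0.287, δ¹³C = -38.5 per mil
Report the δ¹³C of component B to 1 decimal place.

-20.5 per mil

Isotope mass balance: δ_bulk = Σ fᵢ·δᵢ.
-36.7 = 0.215×(-14.7) + 0.209×δ_B + 0.289×(-63.0) + 0.287×(-38.5)
0.209·δ_B = -36.7 − (-32.417) = -4.283
δ_B = -4.283 / 0.209 = -20.49 per mil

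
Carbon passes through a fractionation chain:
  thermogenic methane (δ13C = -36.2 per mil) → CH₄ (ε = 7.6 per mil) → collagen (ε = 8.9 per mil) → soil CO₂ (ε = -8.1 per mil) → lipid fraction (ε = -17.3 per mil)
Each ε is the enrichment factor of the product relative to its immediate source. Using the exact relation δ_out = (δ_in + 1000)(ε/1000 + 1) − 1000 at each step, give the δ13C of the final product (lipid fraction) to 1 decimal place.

step 1: δ = (-36.20 + 1000)·(7.6/1000 + 1) − 1000 = -28.88 per mil
step 2: δ = (-28.88 + 1000)·(8.9/1000 + 1) − 1000 = -20.23 per mil
step 3: δ = (-20.23 + 1000)·(-8.1/1000 + 1) − 1000 = -28.17 per mil
step 4: δ = (-28.17 + 1000)·(-17.3/1000 + 1) − 1000 = -44.98 per mil

-45.0 per mil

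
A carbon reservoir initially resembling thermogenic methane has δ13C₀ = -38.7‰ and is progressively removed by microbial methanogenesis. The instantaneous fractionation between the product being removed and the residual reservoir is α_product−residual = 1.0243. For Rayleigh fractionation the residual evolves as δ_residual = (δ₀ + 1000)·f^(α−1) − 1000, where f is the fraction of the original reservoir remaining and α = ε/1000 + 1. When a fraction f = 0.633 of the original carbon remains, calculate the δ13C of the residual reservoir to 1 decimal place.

-49.3‰

Rayleigh residual: δ_res = (δ₀ + 1000)·f^(α−1) − 1000
α − 1 = 0.02430
f^(α−1) = 0.633^(0.02430) = 0.988949
δ_res = (-38.7 + 1000) × 0.988949 − 1000 = 950.677 − 1000 = -49.32‰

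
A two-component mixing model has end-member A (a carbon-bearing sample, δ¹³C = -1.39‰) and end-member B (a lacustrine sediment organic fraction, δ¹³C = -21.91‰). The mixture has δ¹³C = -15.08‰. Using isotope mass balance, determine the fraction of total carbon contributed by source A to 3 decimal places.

0.333

δ_mix = f_A·δ_A + (1 − f_A)·δ_B  ⇒  f_A = (δ_mix − δ_B)/(δ_A − δ_B)
f_A = (-15.08 − (-21.91)) / (-1.39 − (-21.91))
f_A = 6.83 / 20.52 = 0.3328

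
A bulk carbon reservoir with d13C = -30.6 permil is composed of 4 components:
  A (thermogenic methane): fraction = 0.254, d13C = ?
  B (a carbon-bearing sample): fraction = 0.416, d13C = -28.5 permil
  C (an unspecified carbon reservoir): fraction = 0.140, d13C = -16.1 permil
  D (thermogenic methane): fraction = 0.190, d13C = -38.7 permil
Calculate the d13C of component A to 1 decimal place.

-36.0 permil

Isotope mass balance: δ_bulk = Σ fᵢ·δᵢ.
-30.6 = 0.254×δ_A + 0.416×(-28.5) + 0.140×(-16.1) + 0.190×(-38.7)
0.254·δ_A = -30.6 − (-21.463) = -9.137
δ_A = -9.137 / 0.254 = -35.97 permil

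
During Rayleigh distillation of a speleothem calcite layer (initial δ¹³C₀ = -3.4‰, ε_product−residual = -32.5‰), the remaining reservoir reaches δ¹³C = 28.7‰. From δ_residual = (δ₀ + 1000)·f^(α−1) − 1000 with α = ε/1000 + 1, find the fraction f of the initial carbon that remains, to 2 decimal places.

0.38

α − 1 = ε/1000 = -0.0325
(δ_res + 1000)/(δ₀ + 1000) = (28.7 + 1000)/(-3.4 + 1000) = 1028.7/996.6 = 1.032210
f = 1.032210^(1/-0.0325) = exp(ln(1.032210)/-0.0325) = exp(0.03170/-0.0325)
f = exp(-0.9754) = 0.3770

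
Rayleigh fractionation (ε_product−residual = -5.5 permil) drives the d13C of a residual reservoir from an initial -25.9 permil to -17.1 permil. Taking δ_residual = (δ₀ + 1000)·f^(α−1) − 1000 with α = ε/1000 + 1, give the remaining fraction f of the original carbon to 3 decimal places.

α − 1 = ε/1000 = -0.0055
(δ_res + 1000)/(δ₀ + 1000) = (-17.1 + 1000)/(-25.9 + 1000) = 982.9/974.1 = 1.009034
f = 1.009034^(1/-0.0055) = exp(ln(1.009034)/-0.0055) = exp(0.00899/-0.0055)
f = exp(-1.6352) = 0.1949

0.195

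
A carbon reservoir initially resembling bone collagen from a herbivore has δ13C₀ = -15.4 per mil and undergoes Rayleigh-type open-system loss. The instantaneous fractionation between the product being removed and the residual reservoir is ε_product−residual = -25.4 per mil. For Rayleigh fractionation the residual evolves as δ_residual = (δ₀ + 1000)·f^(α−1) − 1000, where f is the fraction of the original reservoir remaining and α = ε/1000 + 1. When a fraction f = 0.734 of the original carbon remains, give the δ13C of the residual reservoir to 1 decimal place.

-7.6 per mil

Rayleigh residual: δ_res = (δ₀ + 1000)·f^(α−1) − 1000
α = ε/1000 + 1 = 0.97460, so α − 1 = -0.02540
f^(α−1) = 0.734^(-0.02540) = 1.007886
δ_res = (-15.4 + 1000) × 1.007886 − 1000 = 992.364 − 1000 = -7.64 per mil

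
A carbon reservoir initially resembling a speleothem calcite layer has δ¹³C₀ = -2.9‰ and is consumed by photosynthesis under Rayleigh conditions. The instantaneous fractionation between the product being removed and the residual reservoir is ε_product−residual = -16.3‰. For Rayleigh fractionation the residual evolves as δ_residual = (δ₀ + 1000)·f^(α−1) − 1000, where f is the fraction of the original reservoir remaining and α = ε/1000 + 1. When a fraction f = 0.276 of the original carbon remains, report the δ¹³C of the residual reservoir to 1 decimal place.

Rayleigh residual: δ_res = (δ₀ + 1000)·f^(α−1) − 1000
α = ε/1000 + 1 = 0.98370, so α − 1 = -0.01630
f^(α−1) = 0.276^(-0.01630) = 1.021206
δ_res = (-2.9 + 1000) × 1.021206 − 1000 = 1018.244 − 1000 = 18.24‰

18.2‰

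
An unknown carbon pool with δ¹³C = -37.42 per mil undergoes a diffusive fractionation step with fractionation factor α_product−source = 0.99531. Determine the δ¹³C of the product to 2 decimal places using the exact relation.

-41.93 per mil

δ_product = (δ_source + 1000)·α − 1000
δ_product = (-37.42 + 1000) × 0.99531 − 1000
δ_product = 958.065 − 1000 = -41.935 per mil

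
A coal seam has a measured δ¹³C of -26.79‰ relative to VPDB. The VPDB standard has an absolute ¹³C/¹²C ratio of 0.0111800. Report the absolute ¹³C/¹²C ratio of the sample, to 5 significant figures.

0.010880

R_sample = R_standard × (δ¹³C/1000 + 1)
R_sample = 0.0111800 × (-26.79/1000 + 1) = 0.0111800 × 0.973210
R_sample = 0.0108805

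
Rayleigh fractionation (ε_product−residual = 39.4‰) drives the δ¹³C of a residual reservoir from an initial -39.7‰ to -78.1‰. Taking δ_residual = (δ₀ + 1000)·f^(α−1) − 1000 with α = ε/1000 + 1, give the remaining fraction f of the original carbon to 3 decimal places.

α − 1 = ε/1000 = 0.0394
(δ_res + 1000)/(δ₀ + 1000) = (-78.1 + 1000)/(-39.7 + 1000) = 921.9/960.3 = 0.960012
f = 0.960012^(1/0.0394) = exp(ln(0.960012)/0.0394) = exp(-0.04081/0.0394)
f = exp(-1.0358) = 0.3550

0.355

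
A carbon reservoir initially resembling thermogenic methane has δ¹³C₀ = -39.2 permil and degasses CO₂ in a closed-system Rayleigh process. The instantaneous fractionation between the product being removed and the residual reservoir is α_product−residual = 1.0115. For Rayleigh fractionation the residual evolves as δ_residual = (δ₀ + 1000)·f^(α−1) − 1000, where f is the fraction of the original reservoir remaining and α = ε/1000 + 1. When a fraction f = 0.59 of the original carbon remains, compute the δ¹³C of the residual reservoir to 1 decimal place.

-45.0 permil

Rayleigh residual: δ_res = (δ₀ + 1000)·f^(α−1) − 1000
α − 1 = 0.01150
f^(α−1) = 0.59^(0.01150) = 0.993951
δ_res = (-39.2 + 1000) × 0.993951 − 1000 = 954.988 − 1000 = -45.01 permil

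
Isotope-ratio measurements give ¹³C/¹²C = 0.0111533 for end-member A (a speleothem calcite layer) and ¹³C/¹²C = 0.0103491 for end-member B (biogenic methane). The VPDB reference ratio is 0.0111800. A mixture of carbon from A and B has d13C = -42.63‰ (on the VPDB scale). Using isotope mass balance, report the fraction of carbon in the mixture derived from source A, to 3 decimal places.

0.441

δ_A = (0.0111533/0.0111800 − 1)×1000 = (0.997612 − 1)×1000 = -2.388‰
δ_B = (0.0103491/0.0111800 − 1)×1000 = (0.925680 − 1)×1000 = -74.320‰
f_A = (δ_mix − δ_B)/(δ_A − δ_B) = (-42.63 − (-74.320))/(-2.388 − (-74.320))
f_A = 31.690 / 71.932 = 0.4406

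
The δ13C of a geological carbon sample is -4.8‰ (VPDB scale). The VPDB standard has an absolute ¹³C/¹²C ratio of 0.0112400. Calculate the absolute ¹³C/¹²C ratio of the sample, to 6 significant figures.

R_sample = R_standard × (δ13C/1000 + 1)
R_sample = 0.0112400 × (-4.8/1000 + 1) = 0.0112400 × 0.995200
R_sample = 0.0111860

0.0111860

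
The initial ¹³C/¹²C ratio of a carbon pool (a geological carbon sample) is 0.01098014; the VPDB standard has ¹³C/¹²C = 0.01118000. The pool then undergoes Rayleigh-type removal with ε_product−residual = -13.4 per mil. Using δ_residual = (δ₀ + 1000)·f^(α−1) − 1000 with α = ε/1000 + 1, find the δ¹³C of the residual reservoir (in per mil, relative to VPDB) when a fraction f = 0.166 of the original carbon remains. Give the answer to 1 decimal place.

6.0 per mil

δ₀ = (0.01098014/0.01118000 − 1)×1000 = (0.982123 − 1)×1000 = -17.877 per mil
α − 1 = ε/1000 = -0.0134
f^(α−1) = 0.166^(-0.0134) = 1.024355
δ_res = (-17.877 + 1000) × 1.024355 − 1000 = 1006.043 − 1000 = 6.04 per mil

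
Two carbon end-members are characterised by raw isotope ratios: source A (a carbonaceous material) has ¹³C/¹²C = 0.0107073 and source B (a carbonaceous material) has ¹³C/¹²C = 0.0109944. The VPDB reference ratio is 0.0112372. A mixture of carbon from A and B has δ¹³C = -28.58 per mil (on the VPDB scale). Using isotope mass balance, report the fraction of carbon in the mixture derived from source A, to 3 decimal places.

0.273

δ_A = (0.0107073/0.0112372 − 1)×1000 = (0.952844 − 1)×1000 = -47.156 per mil
δ_B = (0.0109944/0.0112372 − 1)×1000 = (0.978393 − 1)×1000 = -21.607 per mil
f_A = (δ_mix − δ_B)/(δ_A − δ_B) = (-28.58 − (-21.607))/(-47.156 − (-21.607))
f_A = -6.973 / -25.549 = 0.2729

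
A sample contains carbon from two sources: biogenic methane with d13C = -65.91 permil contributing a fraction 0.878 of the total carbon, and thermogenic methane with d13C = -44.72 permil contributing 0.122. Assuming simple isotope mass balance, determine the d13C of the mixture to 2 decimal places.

δ_mix = f_A·δ_A + f_B·δ_B
δ_mix = 0.878 × (-65.91) + 0.122 × (-44.72)
δ_mix = -57.869 + -5.456 = -63.325 permil

-63.32 permil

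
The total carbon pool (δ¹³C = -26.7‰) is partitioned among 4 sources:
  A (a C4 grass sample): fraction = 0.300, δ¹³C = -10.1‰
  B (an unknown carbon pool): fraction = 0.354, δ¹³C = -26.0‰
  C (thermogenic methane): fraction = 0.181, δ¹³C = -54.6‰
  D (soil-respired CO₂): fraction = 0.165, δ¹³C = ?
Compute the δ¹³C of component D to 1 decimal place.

Isotope mass balance: δ_bulk = Σ fᵢ·δᵢ.
-26.7 = 0.300×(-10.1) + 0.354×(-26.0) + 0.181×(-54.6) + 0.165×δ_D
0.165·δ_D = -26.7 − (-22.117) = -4.583
δ_D = -4.583 / 0.165 = -27.78‰

-27.8‰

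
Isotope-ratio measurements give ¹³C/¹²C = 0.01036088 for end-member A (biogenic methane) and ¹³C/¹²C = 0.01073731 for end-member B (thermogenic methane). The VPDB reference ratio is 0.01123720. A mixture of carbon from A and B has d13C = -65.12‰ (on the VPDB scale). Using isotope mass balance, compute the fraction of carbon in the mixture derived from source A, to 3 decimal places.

0.616

δ_A = (0.01036088/0.01123720 − 1)×1000 = (0.922016 − 1)×1000 = -77.984‰
δ_B = (0.01073731/0.01123720 − 1)×1000 = (0.955515 − 1)×1000 = -44.485‰
f_A = (δ_mix − δ_B)/(δ_A − δ_B) = (-65.12 − (-44.485))/(-77.984 − (-44.485))
f_A = -20.635 / -33.499 = 0.6160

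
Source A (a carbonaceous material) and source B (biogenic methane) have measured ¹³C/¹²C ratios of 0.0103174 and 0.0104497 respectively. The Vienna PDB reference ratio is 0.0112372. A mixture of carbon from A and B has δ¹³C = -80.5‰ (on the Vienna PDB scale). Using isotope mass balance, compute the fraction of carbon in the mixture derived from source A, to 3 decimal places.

δ_A = (0.0103174/0.0112372 − 1)×1000 = (0.918147 − 1)×1000 = -81.853‰
δ_B = (0.0104497/0.0112372 − 1)×1000 = (0.929920 − 1)×1000 = -70.080‰
f_A = (δ_mix − δ_B)/(δ_A − δ_B) = (-80.5 − (-70.080))/(-81.853 − (-70.080))
f_A = -10.420 / -11.773 = 0.8851

0.885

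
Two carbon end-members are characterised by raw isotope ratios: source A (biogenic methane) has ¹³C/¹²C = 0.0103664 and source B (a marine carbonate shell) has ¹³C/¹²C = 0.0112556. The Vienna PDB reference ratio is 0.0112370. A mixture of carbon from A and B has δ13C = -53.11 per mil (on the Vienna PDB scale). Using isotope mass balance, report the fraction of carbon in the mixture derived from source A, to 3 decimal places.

0.692

δ_A = (0.0103664/0.0112370 − 1)×1000 = (0.922524 − 1)×1000 = -77.476 per mil
δ_B = (0.0112556/0.0112370 − 1)×1000 = (1.001655 − 1)×1000 = 1.655 per mil
f_A = (δ_mix − δ_B)/(δ_A − δ_B) = (-53.11 − (1.655))/(-77.476 − (1.655))
f_A = -54.765 / -79.131 = 0.6921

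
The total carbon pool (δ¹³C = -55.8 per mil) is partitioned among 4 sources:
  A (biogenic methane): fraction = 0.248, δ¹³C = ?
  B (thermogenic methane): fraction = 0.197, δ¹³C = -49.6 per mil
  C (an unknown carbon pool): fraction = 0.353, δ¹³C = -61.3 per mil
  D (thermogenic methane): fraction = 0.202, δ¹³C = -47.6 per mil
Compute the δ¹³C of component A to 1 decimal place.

-59.6 per mil

Isotope mass balance: δ_bulk = Σ fᵢ·δᵢ.
-55.8 = 0.248×δ_A + 0.197×(-49.6) + 0.353×(-61.3) + 0.202×(-47.6)
0.248·δ_A = -55.8 − (-41.025) = -14.775
δ_A = -14.775 / 0.248 = -59.58 per mil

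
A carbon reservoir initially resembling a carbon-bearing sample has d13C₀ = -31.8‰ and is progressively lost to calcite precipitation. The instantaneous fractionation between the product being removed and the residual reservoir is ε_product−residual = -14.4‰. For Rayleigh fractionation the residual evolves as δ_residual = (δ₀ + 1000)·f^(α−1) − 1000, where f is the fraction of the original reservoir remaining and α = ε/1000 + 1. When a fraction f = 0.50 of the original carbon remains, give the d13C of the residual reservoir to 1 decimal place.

Rayleigh residual: δ_res = (δ₀ + 1000)·f^(α−1) − 1000
α = ε/1000 + 1 = 0.98560, so α − 1 = -0.01440
f^(α−1) = 0.50^(-0.01440) = 1.010031
δ_res = (-31.8 + 1000) × 1.010031 − 1000 = 977.912 − 1000 = -22.09‰

-22.1‰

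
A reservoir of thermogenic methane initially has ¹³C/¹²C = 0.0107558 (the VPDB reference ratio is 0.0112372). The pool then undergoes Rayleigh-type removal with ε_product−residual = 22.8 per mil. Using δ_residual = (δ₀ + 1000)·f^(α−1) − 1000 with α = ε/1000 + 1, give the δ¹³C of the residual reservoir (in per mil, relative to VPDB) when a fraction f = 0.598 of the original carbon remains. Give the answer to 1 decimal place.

δ₀ = (0.0107558/0.0112372 − 1)×1000 = (0.957160 − 1)×1000 = -42.840 per mil
α − 1 = ε/1000 = 0.0228
f^(α−1) = 0.598^(0.0228) = 0.988345
δ_res = (-42.840 + 1000) × 0.988345 − 1000 = 946.005 − 1000 = -54.00 per mil

-54.0 per mil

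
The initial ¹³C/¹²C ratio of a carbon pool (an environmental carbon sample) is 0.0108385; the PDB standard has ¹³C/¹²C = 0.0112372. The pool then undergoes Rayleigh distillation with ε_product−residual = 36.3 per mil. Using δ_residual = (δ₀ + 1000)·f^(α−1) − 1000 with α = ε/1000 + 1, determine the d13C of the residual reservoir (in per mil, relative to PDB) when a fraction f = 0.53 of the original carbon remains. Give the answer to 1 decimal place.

δ₀ = (0.0108385/0.0112372 − 1)×1000 = (0.964520 − 1)×1000 = -35.480 per mil
α − 1 = ε/1000 = 0.0363
f^(α−1) = 0.53^(0.0363) = 0.977217
δ_res = (-35.480 + 1000) × 0.977217 − 1000 = 942.545 − 1000 = -57.45 per mil

-57.5 per mil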